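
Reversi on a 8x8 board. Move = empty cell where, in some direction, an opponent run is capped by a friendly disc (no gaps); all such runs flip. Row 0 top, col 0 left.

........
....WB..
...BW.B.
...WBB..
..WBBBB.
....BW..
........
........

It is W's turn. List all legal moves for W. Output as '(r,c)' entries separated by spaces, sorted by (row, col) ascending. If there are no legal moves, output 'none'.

Answer: (0,6) (1,3) (1,6) (2,2) (2,5) (3,2) (3,6) (3,7) (4,7) (5,3) (5,7) (6,4)

Derivation:
(0,4): no bracket -> illegal
(0,5): no bracket -> illegal
(0,6): flips 1 -> legal
(1,2): no bracket -> illegal
(1,3): flips 1 -> legal
(1,6): flips 1 -> legal
(1,7): no bracket -> illegal
(2,2): flips 1 -> legal
(2,5): flips 2 -> legal
(2,7): no bracket -> illegal
(3,2): flips 1 -> legal
(3,6): flips 2 -> legal
(3,7): flips 1 -> legal
(4,7): flips 4 -> legal
(5,2): no bracket -> illegal
(5,3): flips 2 -> legal
(5,6): no bracket -> illegal
(5,7): flips 2 -> legal
(6,3): no bracket -> illegal
(6,4): flips 3 -> legal
(6,5): no bracket -> illegal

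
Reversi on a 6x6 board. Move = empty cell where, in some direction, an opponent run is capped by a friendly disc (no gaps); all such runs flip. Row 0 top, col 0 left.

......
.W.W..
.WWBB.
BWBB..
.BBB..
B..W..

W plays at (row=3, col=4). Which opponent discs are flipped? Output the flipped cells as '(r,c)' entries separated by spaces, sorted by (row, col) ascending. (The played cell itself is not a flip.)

Dir NW: opp run (2,3), next='.' -> no flip
Dir N: opp run (2,4), next='.' -> no flip
Dir NE: first cell '.' (not opp) -> no flip
Dir W: opp run (3,3) (3,2) capped by W -> flip
Dir E: first cell '.' (not opp) -> no flip
Dir SW: opp run (4,3), next='.' -> no flip
Dir S: first cell '.' (not opp) -> no flip
Dir SE: first cell '.' (not opp) -> no flip

Answer: (3,2) (3,3)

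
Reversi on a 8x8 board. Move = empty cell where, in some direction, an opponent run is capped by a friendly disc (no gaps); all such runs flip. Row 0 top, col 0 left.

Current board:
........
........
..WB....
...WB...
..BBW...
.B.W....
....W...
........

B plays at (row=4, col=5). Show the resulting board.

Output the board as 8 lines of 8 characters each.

Place B at (4,5); scan 8 dirs for brackets.
Dir NW: first cell 'B' (not opp) -> no flip
Dir N: first cell '.' (not opp) -> no flip
Dir NE: first cell '.' (not opp) -> no flip
Dir W: opp run (4,4) capped by B -> flip
Dir E: first cell '.' (not opp) -> no flip
Dir SW: first cell '.' (not opp) -> no flip
Dir S: first cell '.' (not opp) -> no flip
Dir SE: first cell '.' (not opp) -> no flip
All flips: (4,4)

Answer: ........
........
..WB....
...WB...
..BBBB..
.B.W....
....W...
........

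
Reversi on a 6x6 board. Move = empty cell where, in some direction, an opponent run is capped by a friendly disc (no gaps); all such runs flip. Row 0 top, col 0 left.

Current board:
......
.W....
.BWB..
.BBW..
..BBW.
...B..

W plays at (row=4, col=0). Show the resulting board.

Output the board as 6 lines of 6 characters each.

Place W at (4,0); scan 8 dirs for brackets.
Dir NW: edge -> no flip
Dir N: first cell '.' (not opp) -> no flip
Dir NE: opp run (3,1) capped by W -> flip
Dir W: edge -> no flip
Dir E: first cell '.' (not opp) -> no flip
Dir SW: edge -> no flip
Dir S: first cell '.' (not opp) -> no flip
Dir SE: first cell '.' (not opp) -> no flip
All flips: (3,1)

Answer: ......
.W....
.BWB..
.WBW..
W.BBW.
...B..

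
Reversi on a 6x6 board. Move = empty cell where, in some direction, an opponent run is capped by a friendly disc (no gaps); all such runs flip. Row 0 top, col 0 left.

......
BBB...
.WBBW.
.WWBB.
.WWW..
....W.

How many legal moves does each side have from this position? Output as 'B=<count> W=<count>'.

-- B to move --
(1,3): no bracket -> illegal
(1,4): flips 1 -> legal
(1,5): flips 1 -> legal
(2,0): flips 1 -> legal
(2,5): flips 1 -> legal
(3,0): flips 3 -> legal
(3,5): no bracket -> illegal
(4,0): flips 1 -> legal
(4,4): no bracket -> illegal
(4,5): no bracket -> illegal
(5,0): flips 2 -> legal
(5,1): flips 4 -> legal
(5,2): flips 3 -> legal
(5,3): flips 1 -> legal
(5,5): no bracket -> illegal
B mobility = 10
-- W to move --
(0,0): no bracket -> illegal
(0,1): flips 1 -> legal
(0,2): flips 2 -> legal
(0,3): flips 1 -> legal
(1,3): flips 3 -> legal
(1,4): flips 1 -> legal
(2,0): no bracket -> illegal
(2,5): flips 1 -> legal
(3,5): flips 2 -> legal
(4,4): flips 1 -> legal
(4,5): no bracket -> illegal
W mobility = 8

Answer: B=10 W=8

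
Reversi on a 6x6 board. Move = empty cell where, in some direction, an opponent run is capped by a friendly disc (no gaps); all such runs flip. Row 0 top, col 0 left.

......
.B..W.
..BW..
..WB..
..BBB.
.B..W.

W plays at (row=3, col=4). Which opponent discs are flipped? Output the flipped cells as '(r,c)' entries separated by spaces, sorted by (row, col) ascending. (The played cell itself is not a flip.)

Answer: (3,3) (4,4)

Derivation:
Dir NW: first cell 'W' (not opp) -> no flip
Dir N: first cell '.' (not opp) -> no flip
Dir NE: first cell '.' (not opp) -> no flip
Dir W: opp run (3,3) capped by W -> flip
Dir E: first cell '.' (not opp) -> no flip
Dir SW: opp run (4,3), next='.' -> no flip
Dir S: opp run (4,4) capped by W -> flip
Dir SE: first cell '.' (not opp) -> no flip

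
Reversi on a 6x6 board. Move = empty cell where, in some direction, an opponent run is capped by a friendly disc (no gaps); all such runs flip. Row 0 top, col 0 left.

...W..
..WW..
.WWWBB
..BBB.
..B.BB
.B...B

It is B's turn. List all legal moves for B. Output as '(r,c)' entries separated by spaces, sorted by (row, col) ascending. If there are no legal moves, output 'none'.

(0,1): flips 2 -> legal
(0,2): flips 3 -> legal
(0,4): no bracket -> illegal
(1,0): flips 1 -> legal
(1,1): flips 1 -> legal
(1,4): flips 1 -> legal
(2,0): flips 3 -> legal
(3,0): no bracket -> illegal
(3,1): no bracket -> illegal

Answer: (0,1) (0,2) (1,0) (1,1) (1,4) (2,0)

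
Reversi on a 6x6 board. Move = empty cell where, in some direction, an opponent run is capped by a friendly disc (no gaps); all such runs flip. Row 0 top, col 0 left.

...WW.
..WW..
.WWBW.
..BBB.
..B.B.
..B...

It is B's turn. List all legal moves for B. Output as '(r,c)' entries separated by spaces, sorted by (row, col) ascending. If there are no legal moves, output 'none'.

(0,1): flips 1 -> legal
(0,2): flips 2 -> legal
(0,5): no bracket -> illegal
(1,0): flips 1 -> legal
(1,1): flips 1 -> legal
(1,4): flips 1 -> legal
(1,5): flips 1 -> legal
(2,0): flips 2 -> legal
(2,5): flips 1 -> legal
(3,0): no bracket -> illegal
(3,1): no bracket -> illegal
(3,5): no bracket -> illegal

Answer: (0,1) (0,2) (1,0) (1,1) (1,4) (1,5) (2,0) (2,5)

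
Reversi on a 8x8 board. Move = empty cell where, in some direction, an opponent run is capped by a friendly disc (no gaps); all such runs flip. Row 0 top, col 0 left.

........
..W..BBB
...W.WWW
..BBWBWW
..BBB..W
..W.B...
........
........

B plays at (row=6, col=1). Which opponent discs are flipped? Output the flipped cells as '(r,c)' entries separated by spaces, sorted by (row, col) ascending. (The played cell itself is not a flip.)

Answer: (5,2)

Derivation:
Dir NW: first cell '.' (not opp) -> no flip
Dir N: first cell '.' (not opp) -> no flip
Dir NE: opp run (5,2) capped by B -> flip
Dir W: first cell '.' (not opp) -> no flip
Dir E: first cell '.' (not opp) -> no flip
Dir SW: first cell '.' (not opp) -> no flip
Dir S: first cell '.' (not opp) -> no flip
Dir SE: first cell '.' (not opp) -> no flip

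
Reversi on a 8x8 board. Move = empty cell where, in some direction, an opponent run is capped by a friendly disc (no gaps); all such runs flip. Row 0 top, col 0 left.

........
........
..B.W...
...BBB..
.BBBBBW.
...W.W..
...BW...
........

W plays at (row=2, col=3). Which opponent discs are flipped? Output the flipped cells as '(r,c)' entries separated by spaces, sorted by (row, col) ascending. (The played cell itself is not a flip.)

Answer: (3,3) (4,3)

Derivation:
Dir NW: first cell '.' (not opp) -> no flip
Dir N: first cell '.' (not opp) -> no flip
Dir NE: first cell '.' (not opp) -> no flip
Dir W: opp run (2,2), next='.' -> no flip
Dir E: first cell 'W' (not opp) -> no flip
Dir SW: first cell '.' (not opp) -> no flip
Dir S: opp run (3,3) (4,3) capped by W -> flip
Dir SE: opp run (3,4) (4,5), next='.' -> no flip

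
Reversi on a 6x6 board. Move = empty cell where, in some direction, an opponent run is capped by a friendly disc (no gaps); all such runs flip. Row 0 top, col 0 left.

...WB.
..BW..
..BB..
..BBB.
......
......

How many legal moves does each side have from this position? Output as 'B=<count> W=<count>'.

Answer: B=2 W=5

Derivation:
-- B to move --
(0,2): flips 1 -> legal
(1,4): flips 1 -> legal
(2,4): no bracket -> illegal
B mobility = 2
-- W to move --
(0,1): no bracket -> illegal
(0,2): no bracket -> illegal
(0,5): flips 1 -> legal
(1,1): flips 1 -> legal
(1,4): no bracket -> illegal
(1,5): no bracket -> illegal
(2,1): flips 1 -> legal
(2,4): no bracket -> illegal
(2,5): no bracket -> illegal
(3,1): flips 1 -> legal
(3,5): no bracket -> illegal
(4,1): no bracket -> illegal
(4,2): no bracket -> illegal
(4,3): flips 2 -> legal
(4,4): no bracket -> illegal
(4,5): no bracket -> illegal
W mobility = 5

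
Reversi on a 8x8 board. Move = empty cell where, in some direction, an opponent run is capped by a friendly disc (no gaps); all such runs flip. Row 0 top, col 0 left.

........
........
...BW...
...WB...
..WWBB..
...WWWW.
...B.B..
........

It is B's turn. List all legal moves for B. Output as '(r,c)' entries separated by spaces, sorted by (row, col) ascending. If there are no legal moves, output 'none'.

(1,3): no bracket -> illegal
(1,4): flips 1 -> legal
(1,5): no bracket -> illegal
(2,2): flips 1 -> legal
(2,5): flips 1 -> legal
(3,1): no bracket -> illegal
(3,2): flips 3 -> legal
(3,5): no bracket -> illegal
(4,1): flips 2 -> legal
(4,6): no bracket -> illegal
(4,7): flips 1 -> legal
(5,1): no bracket -> illegal
(5,2): flips 1 -> legal
(5,7): no bracket -> illegal
(6,2): flips 1 -> legal
(6,4): flips 1 -> legal
(6,6): flips 1 -> legal
(6,7): flips 1 -> legal

Answer: (1,4) (2,2) (2,5) (3,2) (4,1) (4,7) (5,2) (6,2) (6,4) (6,6) (6,7)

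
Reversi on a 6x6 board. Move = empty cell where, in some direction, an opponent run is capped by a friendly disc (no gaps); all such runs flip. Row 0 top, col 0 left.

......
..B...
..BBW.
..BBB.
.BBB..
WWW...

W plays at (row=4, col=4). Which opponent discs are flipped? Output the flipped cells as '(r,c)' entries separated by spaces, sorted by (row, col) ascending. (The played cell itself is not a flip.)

Answer: (3,4)

Derivation:
Dir NW: opp run (3,3) (2,2), next='.' -> no flip
Dir N: opp run (3,4) capped by W -> flip
Dir NE: first cell '.' (not opp) -> no flip
Dir W: opp run (4,3) (4,2) (4,1), next='.' -> no flip
Dir E: first cell '.' (not opp) -> no flip
Dir SW: first cell '.' (not opp) -> no flip
Dir S: first cell '.' (not opp) -> no flip
Dir SE: first cell '.' (not opp) -> no flip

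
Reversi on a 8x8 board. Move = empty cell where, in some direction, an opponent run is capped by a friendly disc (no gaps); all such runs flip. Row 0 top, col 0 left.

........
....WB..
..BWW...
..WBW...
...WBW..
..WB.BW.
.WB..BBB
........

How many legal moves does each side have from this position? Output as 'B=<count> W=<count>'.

-- B to move --
(0,3): no bracket -> illegal
(0,4): flips 3 -> legal
(0,5): no bracket -> illegal
(1,2): flips 4 -> legal
(1,3): flips 2 -> legal
(2,1): no bracket -> illegal
(2,5): flips 2 -> legal
(3,1): flips 1 -> legal
(3,5): flips 2 -> legal
(3,6): no bracket -> illegal
(4,1): no bracket -> illegal
(4,2): flips 3 -> legal
(4,6): flips 2 -> legal
(4,7): flips 1 -> legal
(5,0): no bracket -> illegal
(5,1): flips 1 -> legal
(5,4): no bracket -> illegal
(5,7): flips 1 -> legal
(6,0): flips 1 -> legal
(6,3): no bracket -> illegal
(7,0): no bracket -> illegal
(7,1): no bracket -> illegal
(7,2): no bracket -> illegal
B mobility = 12
-- W to move --
(0,4): no bracket -> illegal
(0,5): no bracket -> illegal
(0,6): flips 1 -> legal
(1,1): no bracket -> illegal
(1,2): flips 1 -> legal
(1,3): no bracket -> illegal
(1,6): flips 1 -> legal
(2,1): flips 1 -> legal
(2,5): no bracket -> illegal
(2,6): no bracket -> illegal
(3,1): no bracket -> illegal
(3,5): no bracket -> illegal
(4,2): flips 1 -> legal
(4,6): no bracket -> illegal
(5,1): no bracket -> illegal
(5,4): flips 3 -> legal
(5,7): no bracket -> illegal
(6,3): flips 2 -> legal
(6,4): no bracket -> illegal
(7,1): no bracket -> illegal
(7,2): flips 1 -> legal
(7,3): no bracket -> illegal
(7,4): flips 1 -> legal
(7,5): flips 2 -> legal
(7,6): flips 1 -> legal
(7,7): no bracket -> illegal
W mobility = 11

Answer: B=12 W=11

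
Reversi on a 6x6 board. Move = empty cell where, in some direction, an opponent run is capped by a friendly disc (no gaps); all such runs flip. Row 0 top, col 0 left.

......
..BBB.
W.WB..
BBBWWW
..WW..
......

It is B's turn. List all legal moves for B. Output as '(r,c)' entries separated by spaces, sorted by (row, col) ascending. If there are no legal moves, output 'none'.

Answer: (1,0) (2,1) (4,5) (5,2) (5,3) (5,4)

Derivation:
(1,0): flips 1 -> legal
(1,1): no bracket -> illegal
(2,1): flips 1 -> legal
(2,4): no bracket -> illegal
(2,5): no bracket -> illegal
(4,1): no bracket -> illegal
(4,4): no bracket -> illegal
(4,5): flips 1 -> legal
(5,1): no bracket -> illegal
(5,2): flips 1 -> legal
(5,3): flips 3 -> legal
(5,4): flips 1 -> legal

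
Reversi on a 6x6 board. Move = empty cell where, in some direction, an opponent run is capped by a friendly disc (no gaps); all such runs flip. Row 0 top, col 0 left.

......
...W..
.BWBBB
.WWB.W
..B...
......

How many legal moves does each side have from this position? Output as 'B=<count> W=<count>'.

-- B to move --
(0,2): flips 1 -> legal
(0,3): flips 1 -> legal
(0,4): no bracket -> illegal
(1,1): flips 1 -> legal
(1,2): flips 2 -> legal
(1,4): no bracket -> illegal
(2,0): flips 1 -> legal
(3,0): flips 2 -> legal
(3,4): no bracket -> illegal
(4,0): no bracket -> illegal
(4,1): flips 2 -> legal
(4,3): flips 1 -> legal
(4,4): no bracket -> illegal
(4,5): flips 1 -> legal
B mobility = 9
-- W to move --
(1,0): flips 1 -> legal
(1,1): flips 1 -> legal
(1,2): no bracket -> illegal
(1,4): flips 1 -> legal
(1,5): flips 1 -> legal
(2,0): flips 1 -> legal
(3,0): no bracket -> illegal
(3,4): flips 1 -> legal
(4,1): no bracket -> illegal
(4,3): flips 2 -> legal
(4,4): flips 1 -> legal
(5,1): no bracket -> illegal
(5,2): flips 1 -> legal
(5,3): flips 1 -> legal
W mobility = 10

Answer: B=9 W=10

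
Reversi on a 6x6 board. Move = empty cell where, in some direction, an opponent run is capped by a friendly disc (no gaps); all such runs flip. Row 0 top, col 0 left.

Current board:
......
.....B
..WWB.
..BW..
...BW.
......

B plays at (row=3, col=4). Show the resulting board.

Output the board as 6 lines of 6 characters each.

Place B at (3,4); scan 8 dirs for brackets.
Dir NW: opp run (2,3), next='.' -> no flip
Dir N: first cell 'B' (not opp) -> no flip
Dir NE: first cell '.' (not opp) -> no flip
Dir W: opp run (3,3) capped by B -> flip
Dir E: first cell '.' (not opp) -> no flip
Dir SW: first cell 'B' (not opp) -> no flip
Dir S: opp run (4,4), next='.' -> no flip
Dir SE: first cell '.' (not opp) -> no flip
All flips: (3,3)

Answer: ......
.....B
..WWB.
..BBB.
...BW.
......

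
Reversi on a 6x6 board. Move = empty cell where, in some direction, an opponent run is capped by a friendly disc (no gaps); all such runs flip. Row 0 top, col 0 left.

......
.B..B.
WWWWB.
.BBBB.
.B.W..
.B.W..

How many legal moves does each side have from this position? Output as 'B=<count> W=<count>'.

Answer: B=5 W=10

Derivation:
-- B to move --
(1,0): flips 1 -> legal
(1,2): flips 2 -> legal
(1,3): flips 2 -> legal
(3,0): no bracket -> illegal
(4,2): no bracket -> illegal
(4,4): no bracket -> illegal
(5,2): flips 1 -> legal
(5,4): flips 1 -> legal
B mobility = 5
-- W to move --
(0,0): flips 1 -> legal
(0,1): flips 1 -> legal
(0,2): flips 1 -> legal
(0,3): no bracket -> illegal
(0,4): no bracket -> illegal
(0,5): flips 1 -> legal
(1,0): no bracket -> illegal
(1,2): no bracket -> illegal
(1,3): no bracket -> illegal
(1,5): no bracket -> illegal
(2,5): flips 2 -> legal
(3,0): no bracket -> illegal
(3,5): no bracket -> illegal
(4,0): flips 1 -> legal
(4,2): flips 2 -> legal
(4,4): flips 1 -> legal
(4,5): flips 1 -> legal
(5,0): flips 2 -> legal
(5,2): no bracket -> illegal
W mobility = 10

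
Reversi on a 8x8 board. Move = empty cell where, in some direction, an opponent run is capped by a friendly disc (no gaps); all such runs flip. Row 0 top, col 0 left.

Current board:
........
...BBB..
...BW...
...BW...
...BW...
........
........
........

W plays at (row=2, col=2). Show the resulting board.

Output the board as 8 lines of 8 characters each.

Answer: ........
...BBB..
..WWW...
...WW...
...BW...
........
........
........

Derivation:
Place W at (2,2); scan 8 dirs for brackets.
Dir NW: first cell '.' (not opp) -> no flip
Dir N: first cell '.' (not opp) -> no flip
Dir NE: opp run (1,3), next='.' -> no flip
Dir W: first cell '.' (not opp) -> no flip
Dir E: opp run (2,3) capped by W -> flip
Dir SW: first cell '.' (not opp) -> no flip
Dir S: first cell '.' (not opp) -> no flip
Dir SE: opp run (3,3) capped by W -> flip
All flips: (2,3) (3,3)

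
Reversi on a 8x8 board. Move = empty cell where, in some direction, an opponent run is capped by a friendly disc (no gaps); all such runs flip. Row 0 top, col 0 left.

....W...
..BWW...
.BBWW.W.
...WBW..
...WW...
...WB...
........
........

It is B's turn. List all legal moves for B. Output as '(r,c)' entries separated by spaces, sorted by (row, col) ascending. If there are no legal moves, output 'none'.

Answer: (1,5) (2,5) (3,2) (3,6) (5,2) (5,5)

Derivation:
(0,2): no bracket -> illegal
(0,3): no bracket -> illegal
(0,5): no bracket -> illegal
(1,5): flips 2 -> legal
(1,6): no bracket -> illegal
(1,7): no bracket -> illegal
(2,5): flips 2 -> legal
(2,7): no bracket -> illegal
(3,2): flips 2 -> legal
(3,6): flips 1 -> legal
(3,7): no bracket -> illegal
(4,2): no bracket -> illegal
(4,5): no bracket -> illegal
(4,6): no bracket -> illegal
(5,2): flips 2 -> legal
(5,5): flips 2 -> legal
(6,2): no bracket -> illegal
(6,3): no bracket -> illegal
(6,4): no bracket -> illegal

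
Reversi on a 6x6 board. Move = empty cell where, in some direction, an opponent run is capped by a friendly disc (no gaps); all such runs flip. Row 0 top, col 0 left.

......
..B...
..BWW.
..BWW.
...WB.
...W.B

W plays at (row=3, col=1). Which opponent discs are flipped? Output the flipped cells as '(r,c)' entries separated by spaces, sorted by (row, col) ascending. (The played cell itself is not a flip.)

Dir NW: first cell '.' (not opp) -> no flip
Dir N: first cell '.' (not opp) -> no flip
Dir NE: opp run (2,2), next='.' -> no flip
Dir W: first cell '.' (not opp) -> no flip
Dir E: opp run (3,2) capped by W -> flip
Dir SW: first cell '.' (not opp) -> no flip
Dir S: first cell '.' (not opp) -> no flip
Dir SE: first cell '.' (not opp) -> no flip

Answer: (3,2)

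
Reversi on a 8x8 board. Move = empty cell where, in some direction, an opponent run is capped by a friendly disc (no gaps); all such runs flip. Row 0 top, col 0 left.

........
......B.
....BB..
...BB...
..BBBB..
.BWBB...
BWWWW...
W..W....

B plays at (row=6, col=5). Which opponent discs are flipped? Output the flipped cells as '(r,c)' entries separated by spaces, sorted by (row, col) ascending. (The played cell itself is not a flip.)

Answer: (6,1) (6,2) (6,3) (6,4)

Derivation:
Dir NW: first cell 'B' (not opp) -> no flip
Dir N: first cell '.' (not opp) -> no flip
Dir NE: first cell '.' (not opp) -> no flip
Dir W: opp run (6,4) (6,3) (6,2) (6,1) capped by B -> flip
Dir E: first cell '.' (not opp) -> no flip
Dir SW: first cell '.' (not opp) -> no flip
Dir S: first cell '.' (not opp) -> no flip
Dir SE: first cell '.' (not opp) -> no flip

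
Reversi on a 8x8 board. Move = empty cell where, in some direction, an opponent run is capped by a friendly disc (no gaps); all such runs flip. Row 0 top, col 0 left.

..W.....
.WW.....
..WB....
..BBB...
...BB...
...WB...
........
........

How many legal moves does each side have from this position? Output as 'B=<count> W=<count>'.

Answer: B=6 W=6

Derivation:
-- B to move --
(0,0): flips 2 -> legal
(0,1): flips 1 -> legal
(0,3): no bracket -> illegal
(1,0): no bracket -> illegal
(1,3): no bracket -> illegal
(2,0): no bracket -> illegal
(2,1): flips 1 -> legal
(3,1): no bracket -> illegal
(4,2): no bracket -> illegal
(5,2): flips 1 -> legal
(6,2): flips 1 -> legal
(6,3): flips 1 -> legal
(6,4): no bracket -> illegal
B mobility = 6
-- W to move --
(1,3): flips 3 -> legal
(1,4): no bracket -> illegal
(2,1): no bracket -> illegal
(2,4): flips 1 -> legal
(2,5): no bracket -> illegal
(3,1): no bracket -> illegal
(3,5): flips 1 -> legal
(4,1): no bracket -> illegal
(4,2): flips 1 -> legal
(4,5): flips 2 -> legal
(5,2): no bracket -> illegal
(5,5): flips 3 -> legal
(6,3): no bracket -> illegal
(6,4): no bracket -> illegal
(6,5): no bracket -> illegal
W mobility = 6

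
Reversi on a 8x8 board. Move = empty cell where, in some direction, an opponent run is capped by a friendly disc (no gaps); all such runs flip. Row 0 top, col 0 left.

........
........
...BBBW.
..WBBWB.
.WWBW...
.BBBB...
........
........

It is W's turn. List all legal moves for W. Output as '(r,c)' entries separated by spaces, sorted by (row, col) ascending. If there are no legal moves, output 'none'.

Answer: (1,3) (1,4) (1,5) (2,2) (3,7) (4,6) (6,0) (6,1) (6,2) (6,3) (6,4) (6,5)

Derivation:
(1,2): no bracket -> illegal
(1,3): flips 1 -> legal
(1,4): flips 3 -> legal
(1,5): flips 3 -> legal
(1,6): no bracket -> illegal
(2,2): flips 4 -> legal
(2,7): no bracket -> illegal
(3,7): flips 1 -> legal
(4,0): no bracket -> illegal
(4,5): no bracket -> illegal
(4,6): flips 1 -> legal
(4,7): no bracket -> illegal
(5,0): no bracket -> illegal
(5,5): no bracket -> illegal
(6,0): flips 1 -> legal
(6,1): flips 1 -> legal
(6,2): flips 2 -> legal
(6,3): flips 1 -> legal
(6,4): flips 2 -> legal
(6,5): flips 2 -> legal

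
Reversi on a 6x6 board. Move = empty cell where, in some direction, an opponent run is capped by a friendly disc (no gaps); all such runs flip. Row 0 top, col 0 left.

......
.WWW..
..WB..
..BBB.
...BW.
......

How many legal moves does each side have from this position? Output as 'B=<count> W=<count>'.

Answer: B=8 W=4

Derivation:
-- B to move --
(0,0): flips 2 -> legal
(0,1): flips 1 -> legal
(0,2): flips 2 -> legal
(0,3): flips 1 -> legal
(0,4): no bracket -> illegal
(1,0): no bracket -> illegal
(1,4): no bracket -> illegal
(2,0): no bracket -> illegal
(2,1): flips 1 -> legal
(2,4): no bracket -> illegal
(3,1): no bracket -> illegal
(3,5): no bracket -> illegal
(4,5): flips 1 -> legal
(5,3): no bracket -> illegal
(5,4): flips 1 -> legal
(5,5): flips 1 -> legal
B mobility = 8
-- W to move --
(1,4): no bracket -> illegal
(2,1): no bracket -> illegal
(2,4): flips 2 -> legal
(2,5): no bracket -> illegal
(3,1): no bracket -> illegal
(3,5): no bracket -> illegal
(4,1): no bracket -> illegal
(4,2): flips 2 -> legal
(4,5): flips 2 -> legal
(5,2): no bracket -> illegal
(5,3): flips 3 -> legal
(5,4): no bracket -> illegal
W mobility = 4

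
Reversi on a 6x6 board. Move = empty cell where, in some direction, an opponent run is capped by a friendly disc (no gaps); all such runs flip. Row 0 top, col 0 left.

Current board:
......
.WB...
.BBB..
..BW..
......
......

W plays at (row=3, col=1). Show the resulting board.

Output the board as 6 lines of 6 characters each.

Place W at (3,1); scan 8 dirs for brackets.
Dir NW: first cell '.' (not opp) -> no flip
Dir N: opp run (2,1) capped by W -> flip
Dir NE: opp run (2,2), next='.' -> no flip
Dir W: first cell '.' (not opp) -> no flip
Dir E: opp run (3,2) capped by W -> flip
Dir SW: first cell '.' (not opp) -> no flip
Dir S: first cell '.' (not opp) -> no flip
Dir SE: first cell '.' (not opp) -> no flip
All flips: (2,1) (3,2)

Answer: ......
.WB...
.WBB..
.WWW..
......
......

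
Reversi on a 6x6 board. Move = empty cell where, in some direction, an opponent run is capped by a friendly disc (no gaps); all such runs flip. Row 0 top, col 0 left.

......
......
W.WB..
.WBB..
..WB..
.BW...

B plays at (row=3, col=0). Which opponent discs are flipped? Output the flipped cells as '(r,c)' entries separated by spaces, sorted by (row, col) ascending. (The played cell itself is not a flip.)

Answer: (3,1)

Derivation:
Dir NW: edge -> no flip
Dir N: opp run (2,0), next='.' -> no flip
Dir NE: first cell '.' (not opp) -> no flip
Dir W: edge -> no flip
Dir E: opp run (3,1) capped by B -> flip
Dir SW: edge -> no flip
Dir S: first cell '.' (not opp) -> no flip
Dir SE: first cell '.' (not opp) -> no flip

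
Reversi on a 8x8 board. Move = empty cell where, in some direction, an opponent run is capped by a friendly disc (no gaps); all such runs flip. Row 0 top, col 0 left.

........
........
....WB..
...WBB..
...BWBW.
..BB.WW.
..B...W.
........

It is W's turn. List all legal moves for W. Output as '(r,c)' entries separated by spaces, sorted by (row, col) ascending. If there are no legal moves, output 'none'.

Answer: (1,5) (2,3) (2,6) (3,6) (4,2) (6,3) (7,1)

Derivation:
(1,4): no bracket -> illegal
(1,5): flips 3 -> legal
(1,6): no bracket -> illegal
(2,3): flips 2 -> legal
(2,6): flips 2 -> legal
(3,2): no bracket -> illegal
(3,6): flips 2 -> legal
(4,1): no bracket -> illegal
(4,2): flips 1 -> legal
(5,1): no bracket -> illegal
(5,4): no bracket -> illegal
(6,1): no bracket -> illegal
(6,3): flips 2 -> legal
(6,4): no bracket -> illegal
(7,1): flips 2 -> legal
(7,2): no bracket -> illegal
(7,3): no bracket -> illegal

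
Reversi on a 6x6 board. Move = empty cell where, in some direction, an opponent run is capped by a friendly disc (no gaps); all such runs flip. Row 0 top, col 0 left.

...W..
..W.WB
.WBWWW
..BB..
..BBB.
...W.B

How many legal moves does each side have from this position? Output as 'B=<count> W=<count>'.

Answer: B=6 W=7

Derivation:
-- B to move --
(0,1): no bracket -> illegal
(0,2): flips 1 -> legal
(0,4): no bracket -> illegal
(0,5): flips 2 -> legal
(1,0): flips 1 -> legal
(1,1): no bracket -> illegal
(1,3): flips 2 -> legal
(2,0): flips 1 -> legal
(3,0): no bracket -> illegal
(3,1): no bracket -> illegal
(3,4): no bracket -> illegal
(3,5): flips 1 -> legal
(5,2): no bracket -> illegal
(5,4): no bracket -> illegal
B mobility = 6
-- W to move --
(0,4): no bracket -> illegal
(0,5): flips 1 -> legal
(1,1): no bracket -> illegal
(1,3): no bracket -> illegal
(3,1): flips 1 -> legal
(3,4): no bracket -> illegal
(3,5): flips 1 -> legal
(4,1): flips 1 -> legal
(4,5): no bracket -> illegal
(5,1): flips 2 -> legal
(5,2): flips 3 -> legal
(5,4): flips 2 -> legal
W mobility = 7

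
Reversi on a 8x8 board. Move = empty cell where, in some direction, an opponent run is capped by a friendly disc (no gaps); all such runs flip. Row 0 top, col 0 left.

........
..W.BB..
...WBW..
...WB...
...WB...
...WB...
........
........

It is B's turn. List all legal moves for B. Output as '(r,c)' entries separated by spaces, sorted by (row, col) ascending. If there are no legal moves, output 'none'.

(0,1): flips 2 -> legal
(0,2): no bracket -> illegal
(0,3): no bracket -> illegal
(1,1): no bracket -> illegal
(1,3): no bracket -> illegal
(1,6): flips 1 -> legal
(2,1): no bracket -> illegal
(2,2): flips 2 -> legal
(2,6): flips 1 -> legal
(3,2): flips 3 -> legal
(3,5): flips 1 -> legal
(3,6): flips 1 -> legal
(4,2): flips 2 -> legal
(5,2): flips 2 -> legal
(6,2): flips 1 -> legal
(6,3): no bracket -> illegal
(6,4): no bracket -> illegal

Answer: (0,1) (1,6) (2,2) (2,6) (3,2) (3,5) (3,6) (4,2) (5,2) (6,2)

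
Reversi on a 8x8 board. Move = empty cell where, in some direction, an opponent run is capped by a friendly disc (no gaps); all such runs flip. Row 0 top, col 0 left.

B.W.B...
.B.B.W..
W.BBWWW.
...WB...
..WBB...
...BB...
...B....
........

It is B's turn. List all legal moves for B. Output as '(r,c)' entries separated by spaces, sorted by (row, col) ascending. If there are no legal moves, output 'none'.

Answer: (1,4) (1,6) (2,7) (3,1) (3,2) (3,5) (3,7) (4,1)

Derivation:
(0,1): no bracket -> illegal
(0,3): no bracket -> illegal
(0,5): no bracket -> illegal
(0,6): no bracket -> illegal
(1,0): no bracket -> illegal
(1,2): no bracket -> illegal
(1,4): flips 1 -> legal
(1,6): flips 1 -> legal
(1,7): no bracket -> illegal
(2,1): no bracket -> illegal
(2,7): flips 3 -> legal
(3,0): no bracket -> illegal
(3,1): flips 1 -> legal
(3,2): flips 1 -> legal
(3,5): flips 1 -> legal
(3,6): no bracket -> illegal
(3,7): flips 2 -> legal
(4,1): flips 1 -> legal
(5,1): no bracket -> illegal
(5,2): no bracket -> illegal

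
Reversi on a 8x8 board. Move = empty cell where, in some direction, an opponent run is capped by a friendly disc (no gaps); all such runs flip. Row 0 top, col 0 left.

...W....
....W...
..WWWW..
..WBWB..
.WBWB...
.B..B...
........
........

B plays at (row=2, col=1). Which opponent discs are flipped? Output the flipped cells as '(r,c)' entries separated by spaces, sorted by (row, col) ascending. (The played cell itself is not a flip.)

Dir NW: first cell '.' (not opp) -> no flip
Dir N: first cell '.' (not opp) -> no flip
Dir NE: first cell '.' (not opp) -> no flip
Dir W: first cell '.' (not opp) -> no flip
Dir E: opp run (2,2) (2,3) (2,4) (2,5), next='.' -> no flip
Dir SW: first cell '.' (not opp) -> no flip
Dir S: first cell '.' (not opp) -> no flip
Dir SE: opp run (3,2) (4,3) capped by B -> flip

Answer: (3,2) (4,3)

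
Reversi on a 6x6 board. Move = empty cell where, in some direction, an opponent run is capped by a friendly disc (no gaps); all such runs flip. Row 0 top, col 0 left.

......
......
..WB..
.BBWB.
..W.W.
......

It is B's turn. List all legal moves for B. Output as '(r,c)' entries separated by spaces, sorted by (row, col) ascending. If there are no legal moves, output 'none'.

Answer: (1,2) (1,3) (2,1) (4,3) (5,2) (5,3) (5,4)

Derivation:
(1,1): no bracket -> illegal
(1,2): flips 1 -> legal
(1,3): flips 1 -> legal
(2,1): flips 1 -> legal
(2,4): no bracket -> illegal
(3,5): no bracket -> illegal
(4,1): no bracket -> illegal
(4,3): flips 1 -> legal
(4,5): no bracket -> illegal
(5,1): no bracket -> illegal
(5,2): flips 1 -> legal
(5,3): flips 1 -> legal
(5,4): flips 1 -> legal
(5,5): no bracket -> illegal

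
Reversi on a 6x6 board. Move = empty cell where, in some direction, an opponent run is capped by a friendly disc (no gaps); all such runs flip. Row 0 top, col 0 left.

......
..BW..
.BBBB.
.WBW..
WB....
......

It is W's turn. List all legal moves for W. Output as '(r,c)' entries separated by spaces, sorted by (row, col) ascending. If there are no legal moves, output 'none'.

Answer: (1,1) (1,5) (3,5) (4,2) (5,1)

Derivation:
(0,1): no bracket -> illegal
(0,2): no bracket -> illegal
(0,3): no bracket -> illegal
(1,0): no bracket -> illegal
(1,1): flips 3 -> legal
(1,4): no bracket -> illegal
(1,5): flips 1 -> legal
(2,0): no bracket -> illegal
(2,5): no bracket -> illegal
(3,0): no bracket -> illegal
(3,4): no bracket -> illegal
(3,5): flips 1 -> legal
(4,2): flips 1 -> legal
(4,3): no bracket -> illegal
(5,0): no bracket -> illegal
(5,1): flips 1 -> legal
(5,2): no bracket -> illegal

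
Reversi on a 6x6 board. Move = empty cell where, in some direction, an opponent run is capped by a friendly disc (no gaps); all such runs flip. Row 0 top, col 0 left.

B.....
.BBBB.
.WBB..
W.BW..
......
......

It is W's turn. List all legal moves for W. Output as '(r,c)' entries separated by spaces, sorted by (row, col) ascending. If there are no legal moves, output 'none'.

Answer: (0,1) (0,3) (2,4) (3,1) (4,3)

Derivation:
(0,1): flips 1 -> legal
(0,2): no bracket -> illegal
(0,3): flips 3 -> legal
(0,4): no bracket -> illegal
(0,5): no bracket -> illegal
(1,0): no bracket -> illegal
(1,5): no bracket -> illegal
(2,0): no bracket -> illegal
(2,4): flips 2 -> legal
(2,5): no bracket -> illegal
(3,1): flips 1 -> legal
(3,4): no bracket -> illegal
(4,1): no bracket -> illegal
(4,2): no bracket -> illegal
(4,3): flips 1 -> legal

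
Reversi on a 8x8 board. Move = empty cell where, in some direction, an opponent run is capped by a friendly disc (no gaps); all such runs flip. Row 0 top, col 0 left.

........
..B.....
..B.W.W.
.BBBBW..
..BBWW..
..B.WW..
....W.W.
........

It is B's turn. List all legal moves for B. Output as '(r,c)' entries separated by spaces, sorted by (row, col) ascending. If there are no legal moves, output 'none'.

Answer: (1,4) (1,5) (3,6) (4,6) (5,6) (6,5) (7,4) (7,7)

Derivation:
(1,3): no bracket -> illegal
(1,4): flips 1 -> legal
(1,5): flips 1 -> legal
(1,6): no bracket -> illegal
(1,7): no bracket -> illegal
(2,3): no bracket -> illegal
(2,5): no bracket -> illegal
(2,7): no bracket -> illegal
(3,6): flips 1 -> legal
(3,7): no bracket -> illegal
(4,6): flips 2 -> legal
(5,3): no bracket -> illegal
(5,6): flips 1 -> legal
(5,7): no bracket -> illegal
(6,3): no bracket -> illegal
(6,5): flips 1 -> legal
(6,7): no bracket -> illegal
(7,3): no bracket -> illegal
(7,4): flips 3 -> legal
(7,5): no bracket -> illegal
(7,6): no bracket -> illegal
(7,7): flips 3 -> legal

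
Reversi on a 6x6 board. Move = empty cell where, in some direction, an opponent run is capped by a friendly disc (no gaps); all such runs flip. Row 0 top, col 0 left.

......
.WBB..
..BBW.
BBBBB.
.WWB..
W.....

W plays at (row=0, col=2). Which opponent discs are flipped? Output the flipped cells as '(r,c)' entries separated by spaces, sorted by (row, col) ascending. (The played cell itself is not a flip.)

Dir NW: edge -> no flip
Dir N: edge -> no flip
Dir NE: edge -> no flip
Dir W: first cell '.' (not opp) -> no flip
Dir E: first cell '.' (not opp) -> no flip
Dir SW: first cell 'W' (not opp) -> no flip
Dir S: opp run (1,2) (2,2) (3,2) capped by W -> flip
Dir SE: opp run (1,3) capped by W -> flip

Answer: (1,2) (1,3) (2,2) (3,2)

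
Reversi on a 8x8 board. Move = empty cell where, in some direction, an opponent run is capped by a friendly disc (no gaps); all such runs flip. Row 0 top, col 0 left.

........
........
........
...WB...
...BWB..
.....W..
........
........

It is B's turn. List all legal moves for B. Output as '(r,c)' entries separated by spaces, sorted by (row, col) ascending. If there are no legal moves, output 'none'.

(2,2): no bracket -> illegal
(2,3): flips 1 -> legal
(2,4): no bracket -> illegal
(3,2): flips 1 -> legal
(3,5): no bracket -> illegal
(4,2): no bracket -> illegal
(4,6): no bracket -> illegal
(5,3): no bracket -> illegal
(5,4): flips 1 -> legal
(5,6): no bracket -> illegal
(6,4): no bracket -> illegal
(6,5): flips 1 -> legal
(6,6): no bracket -> illegal

Answer: (2,3) (3,2) (5,4) (6,5)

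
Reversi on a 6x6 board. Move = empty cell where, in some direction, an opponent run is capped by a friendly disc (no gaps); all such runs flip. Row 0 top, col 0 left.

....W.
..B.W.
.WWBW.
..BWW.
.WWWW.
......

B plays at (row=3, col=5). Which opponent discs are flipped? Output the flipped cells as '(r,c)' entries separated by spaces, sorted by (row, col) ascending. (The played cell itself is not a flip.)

Dir NW: opp run (2,4), next='.' -> no flip
Dir N: first cell '.' (not opp) -> no flip
Dir NE: edge -> no flip
Dir W: opp run (3,4) (3,3) capped by B -> flip
Dir E: edge -> no flip
Dir SW: opp run (4,4), next='.' -> no flip
Dir S: first cell '.' (not opp) -> no flip
Dir SE: edge -> no flip

Answer: (3,3) (3,4)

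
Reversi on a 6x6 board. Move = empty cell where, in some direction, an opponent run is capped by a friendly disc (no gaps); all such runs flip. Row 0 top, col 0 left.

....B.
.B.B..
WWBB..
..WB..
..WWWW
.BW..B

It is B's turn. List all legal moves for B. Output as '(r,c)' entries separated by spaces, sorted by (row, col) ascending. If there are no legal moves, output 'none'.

Answer: (3,1) (3,5) (4,1) (5,3)

Derivation:
(1,0): no bracket -> illegal
(1,2): no bracket -> illegal
(3,0): no bracket -> illegal
(3,1): flips 2 -> legal
(3,4): no bracket -> illegal
(3,5): flips 1 -> legal
(4,1): flips 1 -> legal
(5,3): flips 2 -> legal
(5,4): no bracket -> illegal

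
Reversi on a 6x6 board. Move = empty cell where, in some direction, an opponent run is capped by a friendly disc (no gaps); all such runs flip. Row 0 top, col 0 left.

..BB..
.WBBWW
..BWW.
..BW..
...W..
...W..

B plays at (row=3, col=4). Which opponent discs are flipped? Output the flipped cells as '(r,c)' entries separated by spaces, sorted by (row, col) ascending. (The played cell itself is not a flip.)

Dir NW: opp run (2,3) capped by B -> flip
Dir N: opp run (2,4) (1,4), next='.' -> no flip
Dir NE: first cell '.' (not opp) -> no flip
Dir W: opp run (3,3) capped by B -> flip
Dir E: first cell '.' (not opp) -> no flip
Dir SW: opp run (4,3), next='.' -> no flip
Dir S: first cell '.' (not opp) -> no flip
Dir SE: first cell '.' (not opp) -> no flip

Answer: (2,3) (3,3)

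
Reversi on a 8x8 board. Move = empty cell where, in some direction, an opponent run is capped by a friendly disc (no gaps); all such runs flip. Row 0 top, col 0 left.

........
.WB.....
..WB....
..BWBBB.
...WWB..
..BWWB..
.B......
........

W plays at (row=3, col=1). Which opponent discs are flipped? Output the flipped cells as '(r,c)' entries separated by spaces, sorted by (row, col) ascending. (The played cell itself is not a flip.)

Answer: (3,2)

Derivation:
Dir NW: first cell '.' (not opp) -> no flip
Dir N: first cell '.' (not opp) -> no flip
Dir NE: first cell 'W' (not opp) -> no flip
Dir W: first cell '.' (not opp) -> no flip
Dir E: opp run (3,2) capped by W -> flip
Dir SW: first cell '.' (not opp) -> no flip
Dir S: first cell '.' (not opp) -> no flip
Dir SE: first cell '.' (not opp) -> no flip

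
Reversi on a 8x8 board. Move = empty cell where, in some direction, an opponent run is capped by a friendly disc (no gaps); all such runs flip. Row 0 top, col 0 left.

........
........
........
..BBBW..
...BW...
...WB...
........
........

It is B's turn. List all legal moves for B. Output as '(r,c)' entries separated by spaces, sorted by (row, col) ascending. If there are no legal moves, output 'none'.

(2,4): no bracket -> illegal
(2,5): no bracket -> illegal
(2,6): no bracket -> illegal
(3,6): flips 1 -> legal
(4,2): no bracket -> illegal
(4,5): flips 1 -> legal
(4,6): no bracket -> illegal
(5,2): flips 1 -> legal
(5,5): flips 1 -> legal
(6,2): no bracket -> illegal
(6,3): flips 1 -> legal
(6,4): no bracket -> illegal

Answer: (3,6) (4,5) (5,2) (5,5) (6,3)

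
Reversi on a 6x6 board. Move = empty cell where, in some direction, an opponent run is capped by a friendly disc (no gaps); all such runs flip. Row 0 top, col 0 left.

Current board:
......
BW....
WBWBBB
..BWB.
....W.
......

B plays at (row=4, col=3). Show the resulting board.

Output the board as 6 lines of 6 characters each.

Place B at (4,3); scan 8 dirs for brackets.
Dir NW: first cell 'B' (not opp) -> no flip
Dir N: opp run (3,3) capped by B -> flip
Dir NE: first cell 'B' (not opp) -> no flip
Dir W: first cell '.' (not opp) -> no flip
Dir E: opp run (4,4), next='.' -> no flip
Dir SW: first cell '.' (not opp) -> no flip
Dir S: first cell '.' (not opp) -> no flip
Dir SE: first cell '.' (not opp) -> no flip
All flips: (3,3)

Answer: ......
BW....
WBWBBB
..BBB.
...BW.
......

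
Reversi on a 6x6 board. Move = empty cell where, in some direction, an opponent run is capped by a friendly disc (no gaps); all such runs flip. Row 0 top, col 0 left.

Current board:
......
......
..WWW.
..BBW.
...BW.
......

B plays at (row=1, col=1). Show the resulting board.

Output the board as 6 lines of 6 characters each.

Answer: ......
.B....
..BWW.
..BBW.
...BW.
......

Derivation:
Place B at (1,1); scan 8 dirs for brackets.
Dir NW: first cell '.' (not opp) -> no flip
Dir N: first cell '.' (not opp) -> no flip
Dir NE: first cell '.' (not opp) -> no flip
Dir W: first cell '.' (not opp) -> no flip
Dir E: first cell '.' (not opp) -> no flip
Dir SW: first cell '.' (not opp) -> no flip
Dir S: first cell '.' (not opp) -> no flip
Dir SE: opp run (2,2) capped by B -> flip
All flips: (2,2)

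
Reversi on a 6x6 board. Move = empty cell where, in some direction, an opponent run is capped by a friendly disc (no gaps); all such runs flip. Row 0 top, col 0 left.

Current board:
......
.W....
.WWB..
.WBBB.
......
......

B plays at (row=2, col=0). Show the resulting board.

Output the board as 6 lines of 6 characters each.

Answer: ......
.W....
BBBB..
.WBBB.
......
......

Derivation:
Place B at (2,0); scan 8 dirs for brackets.
Dir NW: edge -> no flip
Dir N: first cell '.' (not opp) -> no flip
Dir NE: opp run (1,1), next='.' -> no flip
Dir W: edge -> no flip
Dir E: opp run (2,1) (2,2) capped by B -> flip
Dir SW: edge -> no flip
Dir S: first cell '.' (not opp) -> no flip
Dir SE: opp run (3,1), next='.' -> no flip
All flips: (2,1) (2,2)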